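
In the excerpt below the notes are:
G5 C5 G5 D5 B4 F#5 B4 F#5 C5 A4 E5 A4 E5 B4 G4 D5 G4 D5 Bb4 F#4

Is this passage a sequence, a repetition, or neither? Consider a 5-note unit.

Note 4 of cell 4 is Bb4; if this were a sequence it would be A4. No unit length gives a consistent transposition pattern.

neither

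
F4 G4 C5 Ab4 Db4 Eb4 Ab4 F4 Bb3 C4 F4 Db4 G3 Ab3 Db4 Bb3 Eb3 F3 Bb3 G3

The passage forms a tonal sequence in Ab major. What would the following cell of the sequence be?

C3 Db3 G3 Eb3

The 4-note cells begin on F4, Db4, Bb3, G3, Eb3 — each down a 3rd from the last.
So cell 6 is C3 Db3 G3 Eb3.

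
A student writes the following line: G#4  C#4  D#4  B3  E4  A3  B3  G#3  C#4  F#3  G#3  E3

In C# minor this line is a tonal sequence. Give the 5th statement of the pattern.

F#3 B2 C#3 A2

The 4-note cells begin on G#4, E4, C#4 — each down a 3rd from the last.
Continuing the starts: A3 → F#3.
So cell 5 is F#3 B2 C#3 A2.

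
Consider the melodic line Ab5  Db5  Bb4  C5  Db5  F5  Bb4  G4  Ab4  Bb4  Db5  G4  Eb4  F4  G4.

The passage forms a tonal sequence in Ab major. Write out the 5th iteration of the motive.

Unit = 5 notes; the statements start on Ab5, F5, Db5, moving down a 3rd each time.
Continuing the starts: Bb4 → G4.
So cell 5 is G4 C4 Ab3 Bb3 C4.

G4 C4 Ab3 Bb3 C4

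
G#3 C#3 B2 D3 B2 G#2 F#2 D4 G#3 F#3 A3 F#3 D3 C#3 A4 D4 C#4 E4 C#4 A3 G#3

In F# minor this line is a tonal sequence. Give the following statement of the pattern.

With a 7-note motive the entries are G#3, D4, A4, each up a 5th from the previous.
Statement 4 starts on E5 and keeps the same diatonic contour: E5 A4 G#4 B4 G#4 E4 D4.

E5 A4 G#4 B4 G#4 E4 D4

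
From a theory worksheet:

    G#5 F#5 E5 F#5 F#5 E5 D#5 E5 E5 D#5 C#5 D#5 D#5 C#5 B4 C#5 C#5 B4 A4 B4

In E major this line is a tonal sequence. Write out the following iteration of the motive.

B4 A4 G#4 A4

Taking 4-note groups, the heads are G#5, F#5, E5, D#5, C#5: the pattern moves down a 2nd.
Statement 6 starts on B4 and keeps the same diatonic contour: B4 A4 G#4 A4.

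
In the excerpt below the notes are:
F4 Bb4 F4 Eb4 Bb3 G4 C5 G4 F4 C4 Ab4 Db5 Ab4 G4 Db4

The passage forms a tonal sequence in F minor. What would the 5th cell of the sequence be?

Unit = 5 notes; the statements start on F4, G4, Ab4, moving up a 2nd each time.
Extending up a 2nd: Bb4 → C5.
So cell 5 is C5 F5 C5 Bb4 F4.

C5 F5 C5 Bb4 F4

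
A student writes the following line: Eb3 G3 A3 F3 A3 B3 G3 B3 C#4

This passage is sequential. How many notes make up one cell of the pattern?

There are 9 notes; a 3-note unit gives 3 cells:
Eb3 G3 A3 | F3 A3 B3 | G3 B3 C#4
That's a consistent up a 2nd shift per cell, and no other grouping gives one.

3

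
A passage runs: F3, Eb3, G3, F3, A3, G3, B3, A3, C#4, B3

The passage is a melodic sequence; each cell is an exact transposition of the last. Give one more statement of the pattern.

With a 2-note motive the entries are F3, G3, A3, B3, C#4, each up a 2nd from the previous.
From D#4 the exact shape gives D#4 C#4.

D#4 C#4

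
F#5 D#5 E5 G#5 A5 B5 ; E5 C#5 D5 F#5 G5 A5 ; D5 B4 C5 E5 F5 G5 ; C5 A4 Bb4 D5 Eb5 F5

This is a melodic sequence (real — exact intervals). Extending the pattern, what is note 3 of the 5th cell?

With 6-note cells, note 3 of each statement runs E5, D5, C5, Bb4.
From Bb4, down a 2nd gives Ab4.

Ab4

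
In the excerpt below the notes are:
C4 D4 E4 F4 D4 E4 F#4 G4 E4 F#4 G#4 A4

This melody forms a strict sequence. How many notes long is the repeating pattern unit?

4

There are 12 notes; a 4-note unit gives 3 cells:
C4 D4 E4 F4 | D4 E4 F#4 G4 | E4 F#4 G#4 A4
Every group is a transposition up a 2nd of the one before; no shorter unit works.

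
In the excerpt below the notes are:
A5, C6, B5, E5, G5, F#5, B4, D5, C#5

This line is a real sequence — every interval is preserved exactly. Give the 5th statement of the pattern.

Taking 3-note groups, the heads are A5, E5, B4: the pattern moves down a 4th.
Extending down a 4th: F#4 → C#4.
From C#4 the exact shape gives C#4 E4 D#4.

C#4 E4 D#4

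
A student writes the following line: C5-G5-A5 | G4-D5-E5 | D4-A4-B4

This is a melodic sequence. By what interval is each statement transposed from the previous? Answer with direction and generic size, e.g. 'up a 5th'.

Taking 3-note groups, the heads are C5, G4, D4: the pattern moves down a 4th.
From C5 to G4: down a 4th.

down a 4th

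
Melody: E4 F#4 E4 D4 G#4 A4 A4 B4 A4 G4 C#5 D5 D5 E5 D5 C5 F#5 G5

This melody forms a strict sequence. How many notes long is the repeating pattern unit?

There are 18 notes; a 6-note unit gives 3 cells:
E4 F#4 E4 D4 G#4 A4 | A4 B4 A4 G4 C#5 D5 | D5 E5 D5 C5 F#5 G5
Every group is a transposition up a 4th of the one before; no shorter unit works.

6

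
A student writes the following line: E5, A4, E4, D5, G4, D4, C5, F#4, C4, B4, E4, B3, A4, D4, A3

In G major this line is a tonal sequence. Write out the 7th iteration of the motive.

F#4 B3 F#3

Taking 3-note groups, the heads are E5, D5, C5, B4, A4: the pattern moves down a 2nd.
Carrying on: G4 → F#4.
Statement 7 starts on F#4 and keeps the same diatonic contour: F#4 B3 F#3.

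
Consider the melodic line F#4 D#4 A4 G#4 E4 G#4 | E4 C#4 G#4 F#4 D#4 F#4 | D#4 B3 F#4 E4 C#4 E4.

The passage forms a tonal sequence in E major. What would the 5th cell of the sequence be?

B3 G#3 D#4 C#4 A3 C#4

Unit = 6 notes; the statements start on F#4, E4, D#4, moving down a 2nd each time.
Extending down a 2nd: C#4 → B3.
So cell 5 is B3 G#3 D#4 C#4 A3 C#4.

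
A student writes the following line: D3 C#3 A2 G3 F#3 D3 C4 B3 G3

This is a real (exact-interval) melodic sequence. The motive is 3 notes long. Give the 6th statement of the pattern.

Unit = 3 notes; the statements start on D3, G3, C4, moving up a 4th each time.
Continuing the starts: F4 → Bb4 → Eb5.
Statement 6 starts on Eb5 and keeps the same exact contour: Eb5 D5 Bb4.

Eb5 D5 Bb4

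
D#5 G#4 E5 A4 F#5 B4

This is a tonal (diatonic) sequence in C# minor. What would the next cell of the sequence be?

G#5 C#5

The 2-note cells begin on D#5, E5, F#5 — each up a 2nd from the last.
From G#5 the diatonic shape gives G#5 C#5.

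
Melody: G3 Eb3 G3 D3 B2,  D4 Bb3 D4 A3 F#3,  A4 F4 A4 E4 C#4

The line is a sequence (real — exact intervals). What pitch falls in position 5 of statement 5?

D#5

Grouping in 5s, the 5th note of each cell is B2, F#3, C#4.
Each moves up a 5th. Continuing: G#4 → D#5.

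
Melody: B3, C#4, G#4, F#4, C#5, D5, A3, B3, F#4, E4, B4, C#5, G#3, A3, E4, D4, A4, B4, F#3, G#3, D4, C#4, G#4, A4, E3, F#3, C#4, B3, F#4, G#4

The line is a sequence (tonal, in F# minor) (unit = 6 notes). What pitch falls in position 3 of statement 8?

Grouping in 6s, the 3rd note of each cell is G#4, F#4, E4, D4, C#4.
Carrying that down a 2nd forward: B3 → A3 → G#3.

G#3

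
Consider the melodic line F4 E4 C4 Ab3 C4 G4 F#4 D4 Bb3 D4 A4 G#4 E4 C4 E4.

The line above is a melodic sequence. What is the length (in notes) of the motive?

Try groups of 5 (3 cells in 15 notes):
F4 E4 C4 Ab3 C4 | G4 F#4 D4 Bb3 D4 | A4 G#4 E4 C4 E4
Each cell is the previous one up a 2nd — so the unit is 5 notes.

5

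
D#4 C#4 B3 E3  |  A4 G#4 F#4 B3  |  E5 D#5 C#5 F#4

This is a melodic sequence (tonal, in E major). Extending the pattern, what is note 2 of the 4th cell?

A5

Grouping in 4s, the 2nd note of each cell is C#4, G#4, D#5.
Each moves up a 5th; the next is A5.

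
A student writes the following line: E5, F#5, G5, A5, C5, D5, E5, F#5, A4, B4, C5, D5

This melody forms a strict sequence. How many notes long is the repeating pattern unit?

There are 12 notes; a 4-note unit gives 3 cells:
E5 F#5 G5 A5 | C5 D5 E5 F#5 | A4 B4 C5 D5
Each cell is the previous one down a 3rd — so the unit is 4 notes.

4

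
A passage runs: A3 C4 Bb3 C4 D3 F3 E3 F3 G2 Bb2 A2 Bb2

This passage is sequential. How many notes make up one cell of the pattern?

4

Try groups of 4 (3 cells in 12 notes):
A3 C4 Bb3 C4 | D3 F3 E3 F3 | G2 Bb2 A2 Bb2
Every group is a transposition down a 5th of the one before; no shorter unit works.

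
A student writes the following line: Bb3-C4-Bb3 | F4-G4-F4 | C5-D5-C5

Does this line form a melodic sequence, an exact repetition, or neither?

Each 3-note cell is the previous one transposed up a 5th.

sequence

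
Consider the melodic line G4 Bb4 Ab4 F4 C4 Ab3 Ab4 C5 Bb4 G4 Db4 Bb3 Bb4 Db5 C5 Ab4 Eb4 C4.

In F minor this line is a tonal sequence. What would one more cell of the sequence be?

The 6-note cells begin on G4, Ab4, Bb4 — each up a 2nd from the last.
From C5 the diatonic shape gives C5 Eb5 Db5 Bb4 F4 Db4.

C5 Eb5 Db5 Bb4 F4 Db4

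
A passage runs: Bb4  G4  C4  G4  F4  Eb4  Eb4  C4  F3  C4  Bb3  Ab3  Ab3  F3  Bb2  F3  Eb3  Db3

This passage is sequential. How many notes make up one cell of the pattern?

Try groups of 6 (3 cells in 18 notes):
Bb4 G4 C4 G4 F4 Eb4 | Eb4 C4 F3 C4 Bb3 Ab3 | Ab3 F3 Bb2 F3 Eb3 Db3
Each cell is the previous one down a 5th — so the unit is 6 notes.

6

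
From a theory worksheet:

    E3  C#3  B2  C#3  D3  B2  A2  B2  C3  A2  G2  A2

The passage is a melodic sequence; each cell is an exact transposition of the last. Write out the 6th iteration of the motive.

Taking 4-note groups, the heads are E3, D3, C3: the pattern moves down a 2nd.
Extending down a 2nd: Bb2 → Ab2 → Gb2.
From Gb2 the exact shape gives Gb2 Eb2 Db2 Eb2.

Gb2 Eb2 Db2 Eb2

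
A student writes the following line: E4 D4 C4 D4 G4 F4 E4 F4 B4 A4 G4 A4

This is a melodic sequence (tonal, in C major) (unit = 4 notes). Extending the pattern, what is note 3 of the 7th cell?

A5

Grouping in 4s, the 3rd note of each cell is C4, E4, G4.
Each moves up a 3rd. Continuing: B4 → D5 → F5 → A5.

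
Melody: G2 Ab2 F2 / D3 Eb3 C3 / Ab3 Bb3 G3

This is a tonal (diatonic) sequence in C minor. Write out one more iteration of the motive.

Taking 3-note groups, the heads are G2, D3, Ab3: the pattern moves up a 5th.
So cell 4 is Eb4 F4 D4.

Eb4 F4 D4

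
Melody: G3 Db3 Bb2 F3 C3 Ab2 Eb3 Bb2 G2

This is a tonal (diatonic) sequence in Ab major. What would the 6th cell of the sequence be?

Taking 3-note groups, the heads are G3, F3, Eb3: the pattern moves down a 2nd.
Carrying on: Db3 → C3 → Bb2.
Statement 6 starts on Bb2 and keeps the same diatonic contour: Bb2 F2 Db2.

Bb2 F2 Db2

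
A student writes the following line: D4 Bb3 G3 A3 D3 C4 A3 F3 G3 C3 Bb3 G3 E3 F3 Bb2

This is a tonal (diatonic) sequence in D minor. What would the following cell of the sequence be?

A3 F3 D3 E3 A2

Unit = 5 notes; the statements start on D4, C4, Bb3, moving down a 2nd each time.
Statement 4 starts on A3 and keeps the same diatonic contour: A3 F3 D3 E3 A2.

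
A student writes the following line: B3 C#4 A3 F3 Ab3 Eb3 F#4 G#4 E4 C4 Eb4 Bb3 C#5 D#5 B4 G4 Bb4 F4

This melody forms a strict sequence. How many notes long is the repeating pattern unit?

Try groups of 6 (3 cells in 18 notes):
B3 C#4 A3 F3 Ab3 Eb3 | F#4 G#4 E4 C4 Eb4 Bb3 | C#5 D#5 B4 G4 Bb4 F4
That's a consistent up a 5th shift per cell, and no other grouping gives one.

6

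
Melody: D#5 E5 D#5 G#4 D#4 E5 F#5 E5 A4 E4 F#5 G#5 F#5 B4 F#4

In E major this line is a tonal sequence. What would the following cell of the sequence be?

With a 5-note motive the entries are D#5, E5, F#5, each up a 2nd from the previous.
Statement 4 starts on G#5 and keeps the same diatonic contour: G#5 A5 G#5 C#5 G#4.

G#5 A5 G#5 C#5 G#4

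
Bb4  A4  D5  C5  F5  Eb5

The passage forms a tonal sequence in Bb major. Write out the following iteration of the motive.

With a 2-note motive the entries are Bb4, D5, F5, each up a 3rd from the previous.
Statement 4 starts on A5 and keeps the same diatonic contour: A5 G5.

A5 G5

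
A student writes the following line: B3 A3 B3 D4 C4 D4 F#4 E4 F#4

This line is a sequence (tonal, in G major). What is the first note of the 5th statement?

Taking 3-note groups, the heads are B3, D4, F#4: the pattern moves up a 3rd.
Continuing: A4 → C5. Statement 5 starts on C5.

C5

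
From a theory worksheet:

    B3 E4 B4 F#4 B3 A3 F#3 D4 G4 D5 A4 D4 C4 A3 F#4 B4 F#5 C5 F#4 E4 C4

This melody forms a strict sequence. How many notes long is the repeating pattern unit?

7

There are 21 notes; a 7-note unit gives 3 cells:
B3 E4 B4 F#4 B3 A3 F#3 | D4 G4 D5 A4 D4 C4 A3 | F#4 B4 F#5 C5 F#4 E4 C4
That's a consistent up a 3rd shift per cell, and no other grouping gives one.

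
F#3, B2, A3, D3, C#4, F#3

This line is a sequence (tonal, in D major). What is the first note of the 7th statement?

Unit = 2 notes; the statements start on F#3, A3, C#4, moving up a 3rd each time.
Continuing: E4 → G4 → B4 → D5. Statement 7 starts on D5.

D5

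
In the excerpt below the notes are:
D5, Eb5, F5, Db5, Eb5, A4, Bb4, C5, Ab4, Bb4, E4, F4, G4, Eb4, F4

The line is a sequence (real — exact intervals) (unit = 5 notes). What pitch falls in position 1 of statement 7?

The unit is 5 notes. Position-1 pitches of the 3 shown cells: D5, A4, E4.
Carrying that down a 4th forward: B3 → F#3 → C#3 → G#2.

G#2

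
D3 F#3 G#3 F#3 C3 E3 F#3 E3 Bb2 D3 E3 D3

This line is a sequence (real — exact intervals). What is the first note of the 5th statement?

Taking 4-note groups, the heads are D3, C3, Bb2: the pattern moves down a 2nd.
Extending the heads down a 2nd: Ab2 → Gb2.

Gb2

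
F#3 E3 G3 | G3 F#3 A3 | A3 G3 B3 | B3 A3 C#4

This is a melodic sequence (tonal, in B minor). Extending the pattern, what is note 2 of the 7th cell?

Grouping in 3s, the 2nd note of each cell is E3, F#3, G3, A3.
Carrying that up a 2nd forward: B3 → C#4 → D4.

D4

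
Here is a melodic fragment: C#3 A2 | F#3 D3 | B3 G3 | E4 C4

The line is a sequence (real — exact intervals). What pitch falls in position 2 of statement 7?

With 2-note cells, note 2 of each statement runs A2, D3, G3, C4.
Carrying that up a 4th forward: F4 → Bb4 → Eb5.

Eb5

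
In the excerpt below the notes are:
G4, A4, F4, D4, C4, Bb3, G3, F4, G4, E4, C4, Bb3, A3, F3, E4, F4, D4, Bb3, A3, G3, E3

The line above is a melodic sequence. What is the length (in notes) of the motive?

7

There are 21 notes; a 7-note unit gives 3 cells:
G4 A4 F4 D4 C4 Bb3 G3 | F4 G4 E4 C4 Bb3 A3 F3 | E4 F4 D4 Bb3 A3 G3 E3
Each cell is the previous one down a 2nd — so the unit is 7 notes.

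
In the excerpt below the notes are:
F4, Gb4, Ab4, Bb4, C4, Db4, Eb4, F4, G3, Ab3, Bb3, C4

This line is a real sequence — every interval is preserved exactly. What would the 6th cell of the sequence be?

E2 F2 G2 A2

With a 4-note motive the entries are F4, C4, G3, each down a 4th from the previous.
Continuing the starts: D3 → A2 → E2.
Statement 6 starts on E2 and keeps the same exact contour: E2 F2 G2 A2.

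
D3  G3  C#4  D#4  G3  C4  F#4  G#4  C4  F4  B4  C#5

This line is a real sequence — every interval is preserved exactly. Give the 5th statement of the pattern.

Bb4 Eb5 A5 B5

Unit = 4 notes; the statements start on D3, G3, C4, moving up a 4th each time.
Continuing the starts: F4 → Bb4.
From Bb4 the exact shape gives Bb4 Eb5 A5 B5.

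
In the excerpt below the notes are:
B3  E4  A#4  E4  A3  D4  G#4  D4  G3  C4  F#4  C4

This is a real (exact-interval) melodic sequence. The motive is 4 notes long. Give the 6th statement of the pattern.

Taking 4-note groups, the heads are B3, A3, G3: the pattern moves down a 2nd.
Continuing the starts: F3 → Eb3 → Db3.
Statement 6 starts on Db3 and keeps the same exact contour: Db3 Gb3 C4 Gb3.

Db3 Gb3 C4 Gb3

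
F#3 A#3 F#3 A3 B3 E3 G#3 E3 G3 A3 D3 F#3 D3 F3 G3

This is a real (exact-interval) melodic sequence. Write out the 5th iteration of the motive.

Bb2 D3 Bb2 Db3 Eb3

Taking 5-note groups, the heads are F#3, E3, D3: the pattern moves down a 2nd.
Extending down a 2nd: C3 → Bb2.
So cell 5 is Bb2 D3 Bb2 Db3 Eb3.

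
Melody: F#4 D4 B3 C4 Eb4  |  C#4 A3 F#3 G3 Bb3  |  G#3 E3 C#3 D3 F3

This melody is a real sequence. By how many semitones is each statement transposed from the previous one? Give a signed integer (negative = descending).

Taking 5-note groups, the heads are F#4, C#4, G#3: the pattern moves down a 4th.
F#4 to C#4 spans -5 semitones.

-5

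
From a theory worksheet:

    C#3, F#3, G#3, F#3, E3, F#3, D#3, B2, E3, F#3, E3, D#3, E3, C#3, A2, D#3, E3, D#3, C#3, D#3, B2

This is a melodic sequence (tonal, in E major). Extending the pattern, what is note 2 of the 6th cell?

With 7-note cells, note 2 of each statement runs F#3, E3, D#3.
Each moves down a 2nd. Continuing: C#3 → B2 → A2.

A2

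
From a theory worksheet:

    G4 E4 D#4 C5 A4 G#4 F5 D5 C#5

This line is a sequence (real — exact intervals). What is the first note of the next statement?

The 3-note cells begin on G4, C5, F5 — each up a 4th from the last.
One more step up a 4th gives Bb5.

Bb5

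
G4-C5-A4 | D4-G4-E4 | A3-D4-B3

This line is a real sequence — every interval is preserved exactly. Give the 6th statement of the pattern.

F#2 B2 G#2

The 3-note cells begin on G4, D4, A3 — each down a 4th from the last.
Extending down a 4th: E3 → B2 → F#2.
So cell 6 is F#2 B2 G#2.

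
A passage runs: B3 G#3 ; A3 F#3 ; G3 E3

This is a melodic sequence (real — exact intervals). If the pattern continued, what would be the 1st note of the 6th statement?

With 2-note cells, note 1 of each statement runs B3, A3, G3.
Extending down a 2nd: F3 → Eb3 → Db3.

Db3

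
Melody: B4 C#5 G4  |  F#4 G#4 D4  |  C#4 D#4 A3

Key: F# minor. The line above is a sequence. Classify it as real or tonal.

Each cell has the same semitone pattern (2, -6) — intervals are preserved exactly.
And G4 lies outside F# minor, so the sequence is real rather than tonal.

real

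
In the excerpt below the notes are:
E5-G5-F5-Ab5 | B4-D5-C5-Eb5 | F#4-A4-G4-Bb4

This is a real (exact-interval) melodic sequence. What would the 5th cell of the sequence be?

G#3 B3 A3 C4

Unit = 4 notes; the statements start on E5, B4, F#4, moving down a 4th each time.
Extending down a 4th: C#4 → G#3.
Statement 5 starts on G#3 and keeps the same exact contour: G#3 B3 A3 C4.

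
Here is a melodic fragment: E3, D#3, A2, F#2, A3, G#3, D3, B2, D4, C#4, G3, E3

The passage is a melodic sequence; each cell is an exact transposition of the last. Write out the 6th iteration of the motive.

F5 E5 Bb4 G4

The 4-note cells begin on E3, A3, D4 — each up a 4th from the last.
Extending up a 4th: G4 → C5 → F5.
So cell 6 is F5 E5 Bb4 G4.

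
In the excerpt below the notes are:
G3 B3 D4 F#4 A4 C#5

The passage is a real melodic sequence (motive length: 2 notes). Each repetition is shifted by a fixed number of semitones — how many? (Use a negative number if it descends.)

7

Unit = 2 notes; the statements start on G3, D4, A4, moving up a 5th each time.
Counting half-steps from G3 to D4: 7.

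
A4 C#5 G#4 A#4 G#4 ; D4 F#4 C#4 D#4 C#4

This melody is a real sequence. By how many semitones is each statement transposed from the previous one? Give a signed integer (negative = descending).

With a 5-note motive the entries are A4, D4, each down a 5th from the previous.
A4→D4 is 62 − 69 = -7 semitones.

-7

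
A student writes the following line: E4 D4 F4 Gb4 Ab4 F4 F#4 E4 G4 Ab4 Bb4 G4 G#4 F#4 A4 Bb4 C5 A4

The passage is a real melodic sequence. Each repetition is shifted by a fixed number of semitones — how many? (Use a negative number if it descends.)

2

With a 6-note motive the entries are E4, F#4, G#4, each up a 2nd from the previous.
E4 to F#4 spans +2 semitones.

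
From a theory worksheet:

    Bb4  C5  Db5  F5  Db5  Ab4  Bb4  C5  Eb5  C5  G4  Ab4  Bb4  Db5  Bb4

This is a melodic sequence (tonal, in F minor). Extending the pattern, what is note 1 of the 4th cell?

The unit is 5 notes. Position-1 pitches of the 3 shown cells: Bb4, Ab4, G4.
One more down a 2nd gives F4.

F4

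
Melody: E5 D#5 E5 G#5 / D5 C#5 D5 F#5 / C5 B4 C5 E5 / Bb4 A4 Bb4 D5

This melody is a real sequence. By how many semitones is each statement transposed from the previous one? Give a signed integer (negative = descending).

-2

Unit = 4 notes; the statements start on E5, D5, C5, Bb4, moving down a 2nd each time.
Counting half-steps from E5 to D5: -2.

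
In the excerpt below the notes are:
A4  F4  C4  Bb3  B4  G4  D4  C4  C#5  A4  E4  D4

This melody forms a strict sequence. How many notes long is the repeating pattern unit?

12 notes total. Splitting into 3 groups of 4:
A4 F4 C4 Bb3 | B4 G4 D4 C4 | C#5 A4 E4 D4
Every group is a transposition up a 2nd of the one before; no shorter unit works.

4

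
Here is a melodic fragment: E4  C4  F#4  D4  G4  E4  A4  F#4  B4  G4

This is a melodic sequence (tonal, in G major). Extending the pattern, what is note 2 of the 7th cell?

B4

With 2-note cells, note 2 of each statement runs C4, D4, E4, F#4, G4.
Each moves up a 2nd. Continuing: A4 → B4.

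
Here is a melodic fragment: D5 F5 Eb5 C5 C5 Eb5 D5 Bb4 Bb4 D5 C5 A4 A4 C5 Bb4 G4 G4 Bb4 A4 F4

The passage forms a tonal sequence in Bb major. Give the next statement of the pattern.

F4 A4 G4 Eb4

The 4-note cells begin on D5, C5, Bb4, A4, G4 — each down a 2nd from the last.
Statement 6 starts on F4 and keeps the same diatonic contour: F4 A4 G4 Eb4.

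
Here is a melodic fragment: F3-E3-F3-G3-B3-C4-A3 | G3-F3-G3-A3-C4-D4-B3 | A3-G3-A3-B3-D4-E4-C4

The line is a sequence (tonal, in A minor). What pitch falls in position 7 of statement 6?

F4

The unit is 7 notes. Position-7 pitches of the 3 shown cells: A3, B3, C4.
Extending up a 2nd: D4 → E4 → F4.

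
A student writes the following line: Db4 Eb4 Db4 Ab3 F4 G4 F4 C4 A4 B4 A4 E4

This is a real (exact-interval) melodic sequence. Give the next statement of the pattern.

Unit = 4 notes; the statements start on Db4, F4, A4, moving up a 3rd each time.
From C#5 the exact shape gives C#5 D#5 C#5 G#4.

C#5 D#5 C#5 G#4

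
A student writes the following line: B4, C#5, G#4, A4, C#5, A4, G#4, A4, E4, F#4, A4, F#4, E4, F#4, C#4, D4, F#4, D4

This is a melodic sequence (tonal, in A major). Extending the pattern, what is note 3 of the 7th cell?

B2

Grouping in 6s, the 3rd note of each cell is G#4, E4, C#4.
Extending down a 3rd: A3 → F#3 → D3 → B2.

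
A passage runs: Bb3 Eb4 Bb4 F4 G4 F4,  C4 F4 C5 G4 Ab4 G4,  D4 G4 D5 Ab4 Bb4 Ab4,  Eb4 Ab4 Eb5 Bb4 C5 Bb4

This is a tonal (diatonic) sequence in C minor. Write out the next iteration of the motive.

F4 Bb4 F5 C5 D5 C5

Unit = 6 notes; the statements start on Bb3, C4, D4, Eb4, moving up a 2nd each time.
From F4 the diatonic shape gives F4 Bb4 F5 C5 D5 C5.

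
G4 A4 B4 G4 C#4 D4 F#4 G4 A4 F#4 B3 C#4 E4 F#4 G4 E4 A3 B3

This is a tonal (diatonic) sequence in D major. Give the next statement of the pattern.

D4 E4 F#4 D4 G3 A3

The 6-note cells begin on G4, F#4, E4 — each down a 2nd from the last.
Statement 4 starts on D4 and keeps the same diatonic contour: D4 E4 F#4 D4 G3 A3.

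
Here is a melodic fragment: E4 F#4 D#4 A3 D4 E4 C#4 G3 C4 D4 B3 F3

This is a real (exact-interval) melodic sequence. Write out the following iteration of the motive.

Bb3 C4 A3 Eb3

Unit = 4 notes; the statements start on E4, D4, C4, moving down a 2nd each time.
Statement 4 starts on Bb3 and keeps the same exact contour: Bb3 C4 A3 Eb3.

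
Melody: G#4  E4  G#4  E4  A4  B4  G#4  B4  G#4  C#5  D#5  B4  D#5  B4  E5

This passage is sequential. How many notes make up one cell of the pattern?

5

15 notes total. Splitting into 3 groups of 5:
G#4 E4 G#4 E4 A4 | B4 G#4 B4 G#4 C#5 | D#5 B4 D#5 B4 E5
Every group is a transposition up a 3rd of the one before; no shorter unit works.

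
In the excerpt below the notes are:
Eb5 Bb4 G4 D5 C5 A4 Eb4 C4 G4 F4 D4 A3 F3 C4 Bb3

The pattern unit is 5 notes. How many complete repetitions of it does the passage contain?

15 notes in groups of 5 gives 15/5 = 3 statements.
Starts: Eb5, A4, D4 — each down a 5th.

3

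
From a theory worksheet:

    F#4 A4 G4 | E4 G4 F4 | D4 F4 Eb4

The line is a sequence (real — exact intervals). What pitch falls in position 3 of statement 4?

Db4

The unit is 3 notes. Position-3 pitches of the 3 shown cells: G4, F4, Eb4.
From Eb4, down a 2nd gives Db4.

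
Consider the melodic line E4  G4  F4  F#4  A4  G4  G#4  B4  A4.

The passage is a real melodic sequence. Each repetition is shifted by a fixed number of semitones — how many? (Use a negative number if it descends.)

2

The 3-note cells begin on E4, F#4, G#4 — each up a 2nd from the last.
Counting half-steps from E4 to F#4: 2.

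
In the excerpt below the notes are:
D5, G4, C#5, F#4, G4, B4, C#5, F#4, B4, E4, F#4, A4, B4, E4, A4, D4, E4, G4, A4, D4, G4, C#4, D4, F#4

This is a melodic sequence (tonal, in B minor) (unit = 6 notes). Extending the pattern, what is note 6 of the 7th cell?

Grouping in 6s, the 6th note of each cell is B4, A4, G4, F#4.
Each moves down a 2nd. Continuing: E4 → D4 → C#4.

C#4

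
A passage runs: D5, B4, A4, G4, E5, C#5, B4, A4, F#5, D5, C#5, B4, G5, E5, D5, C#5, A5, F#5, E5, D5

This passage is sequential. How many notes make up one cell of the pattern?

4

20 notes total. Splitting into 5 groups of 4:
D5 B4 A4 G4 | E5 C#5 B4 A4 | F#5 D5 C#5 B4 | G5 E5 D5 C#5 | A5 F#5 E5 D5
Each cell is the previous one up a 2nd — so the unit is 4 notes.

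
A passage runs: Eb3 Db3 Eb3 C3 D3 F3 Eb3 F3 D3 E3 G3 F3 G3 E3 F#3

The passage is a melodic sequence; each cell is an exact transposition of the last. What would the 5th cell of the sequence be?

B3 A3 B3 G#3 A#3

With a 5-note motive the entries are Eb3, F3, G3, each up a 2nd from the previous.
Continuing the starts: A3 → B3.
Statement 5 starts on B3 and keeps the same exact contour: B3 A3 B3 G#3 A#3.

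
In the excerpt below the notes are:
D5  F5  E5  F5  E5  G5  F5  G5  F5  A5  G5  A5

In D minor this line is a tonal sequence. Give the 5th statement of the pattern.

A5 C6 Bb5 C6

The 4-note cells begin on D5, E5, F5 — each up a 2nd from the last.
Continuing the starts: G5 → A5.
Statement 5 starts on A5 and keeps the same diatonic contour: A5 C6 Bb5 C6.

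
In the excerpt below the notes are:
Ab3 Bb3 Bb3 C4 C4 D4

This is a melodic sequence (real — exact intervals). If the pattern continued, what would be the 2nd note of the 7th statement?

A#4

The unit is 2 notes. Position-2 pitches of the 3 shown cells: Bb3, C4, D4.
Carrying that up a 2nd forward: E4 → F#4 → G#4 → A#4.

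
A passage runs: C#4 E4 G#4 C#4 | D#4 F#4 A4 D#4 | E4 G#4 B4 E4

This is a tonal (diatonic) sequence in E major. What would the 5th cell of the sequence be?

G#4 B4 D#5 G#4

With a 4-note motive the entries are C#4, D#4, E4, each up a 2nd from the previous.
Extending up a 2nd: F#4 → G#4.
So cell 5 is G#4 B4 D#5 G#4.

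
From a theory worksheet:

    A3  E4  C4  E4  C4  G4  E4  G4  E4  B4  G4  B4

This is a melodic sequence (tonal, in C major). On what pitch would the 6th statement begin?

Unit = 4 notes; the statements start on A3, C4, E4, moving up a 3rd each time.
Continuing: G4 → B4 → D5. Statement 6 starts on D5.

D5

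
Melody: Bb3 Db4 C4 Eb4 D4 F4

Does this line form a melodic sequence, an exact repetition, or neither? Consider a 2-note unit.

sequence

Each 2-note cell is the previous one transposed up a 2nd.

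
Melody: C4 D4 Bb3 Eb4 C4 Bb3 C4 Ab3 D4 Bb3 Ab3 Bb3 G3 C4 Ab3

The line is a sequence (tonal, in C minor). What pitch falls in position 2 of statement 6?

The unit is 5 notes. Position-2 pitches of the 3 shown cells: D4, C4, Bb3.
Extending down a 2nd: Ab3 → G3 → F3.

F3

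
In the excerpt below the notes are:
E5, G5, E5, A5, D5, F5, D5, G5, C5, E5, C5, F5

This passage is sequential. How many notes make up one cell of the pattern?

4

Try groups of 4 (3 cells in 12 notes):
E5 G5 E5 A5 | D5 F5 D5 G5 | C5 E5 C5 F5
That's a consistent down a 2nd shift per cell, and no other grouping gives one.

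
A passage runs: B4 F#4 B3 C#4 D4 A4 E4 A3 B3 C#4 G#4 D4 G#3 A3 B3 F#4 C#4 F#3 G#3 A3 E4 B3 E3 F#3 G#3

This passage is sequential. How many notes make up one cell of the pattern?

5

There are 25 notes; a 5-note unit gives 5 cells:
B4 F#4 B3 C#4 D4 | A4 E4 A3 B3 C#4 | G#4 D4 G#3 A3 B3 | F#4 C#4 F#3 G#3 A3 | E4 B3 E3 F#3 G#3
Each cell is the previous one down a 2nd — so the unit is 5 notes.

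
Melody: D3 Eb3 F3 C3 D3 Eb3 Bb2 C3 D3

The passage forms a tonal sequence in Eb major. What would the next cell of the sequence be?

The 3-note cells begin on D3, C3, Bb2 — each down a 2nd from the last.
Statement 4 starts on Ab2 and keeps the same diatonic contour: Ab2 Bb2 C3.

Ab2 Bb2 C3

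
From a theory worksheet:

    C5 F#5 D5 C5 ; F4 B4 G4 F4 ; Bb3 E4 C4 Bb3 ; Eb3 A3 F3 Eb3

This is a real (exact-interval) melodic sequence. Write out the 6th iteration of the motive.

With a 4-note motive the entries are C5, F4, Bb3, Eb3, each down a 5th from the previous.
Carrying on: Ab2 → Db2.
Statement 6 starts on Db2 and keeps the same exact contour: Db2 G2 Eb2 Db2.

Db2 G2 Eb2 Db2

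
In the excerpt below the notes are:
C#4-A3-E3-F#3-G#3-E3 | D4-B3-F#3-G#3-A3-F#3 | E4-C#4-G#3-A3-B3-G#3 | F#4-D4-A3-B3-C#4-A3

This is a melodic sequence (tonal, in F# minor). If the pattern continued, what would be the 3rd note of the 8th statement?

The unit is 6 notes. Position-3 pitches of the 4 shown cells: E3, F#3, G#3, A3.
Extending up a 2nd: B3 → C#4 → D4 → E4.

E4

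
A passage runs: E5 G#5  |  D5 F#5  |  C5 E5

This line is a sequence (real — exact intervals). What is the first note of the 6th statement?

The 2-note cells begin on E5, D5, C5 — each down a 2nd from the last.
Continuing: Bb4 → Ab4 → Gb4. Statement 6 starts on Gb4.

Gb4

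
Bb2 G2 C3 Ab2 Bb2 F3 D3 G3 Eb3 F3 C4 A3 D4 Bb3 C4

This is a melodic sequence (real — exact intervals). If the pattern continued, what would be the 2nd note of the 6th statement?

F#5

Grouping in 5s, the 2nd note of each cell is G2, D3, A3.
Extending up a 5th: E4 → B4 → F#5.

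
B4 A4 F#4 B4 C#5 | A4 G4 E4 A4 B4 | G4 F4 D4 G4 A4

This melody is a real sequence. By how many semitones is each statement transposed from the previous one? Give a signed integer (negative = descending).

Taking 5-note groups, the heads are B4, A4, G4: the pattern moves down a 2nd.
B4→A4 is 69 − 71 = -2 semitones.

-2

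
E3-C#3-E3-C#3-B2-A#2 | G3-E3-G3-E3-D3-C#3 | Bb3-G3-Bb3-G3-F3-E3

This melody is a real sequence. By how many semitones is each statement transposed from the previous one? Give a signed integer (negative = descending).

Unit = 6 notes; the statements start on E3, G3, Bb3, moving up a 3rd each time.
E3→G3 is 55 − 52 = 3 semitones.

3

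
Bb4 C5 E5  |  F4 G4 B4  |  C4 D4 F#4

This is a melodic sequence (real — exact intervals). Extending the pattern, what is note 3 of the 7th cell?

A#2

The unit is 3 notes. Position-3 pitches of the 3 shown cells: E5, B4, F#4.
Carrying that down a 4th forward: C#4 → G#3 → D#3 → A#2.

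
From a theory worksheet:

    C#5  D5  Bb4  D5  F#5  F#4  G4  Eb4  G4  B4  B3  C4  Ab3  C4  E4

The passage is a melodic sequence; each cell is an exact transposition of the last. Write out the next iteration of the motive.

E3 F3 Db3 F3 A3

The 5-note cells begin on C#5, F#4, B3 — each down a 5th from the last.
Statement 4 starts on E3 and keeps the same exact contour: E3 F3 Db3 F3 A3.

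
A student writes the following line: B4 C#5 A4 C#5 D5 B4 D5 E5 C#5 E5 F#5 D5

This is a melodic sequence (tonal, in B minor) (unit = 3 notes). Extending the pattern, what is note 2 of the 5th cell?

With 3-note cells, note 2 of each statement runs C#5, D5, E5, F#5.
From F#5, up a 2nd gives G5.

G5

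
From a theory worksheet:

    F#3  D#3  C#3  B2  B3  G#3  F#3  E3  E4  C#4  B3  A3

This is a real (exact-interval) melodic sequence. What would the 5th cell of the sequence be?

With a 4-note motive the entries are F#3, B3, E4, each up a 4th from the previous.
Extending up a 4th: A4 → D5.
From D5 the exact shape gives D5 B4 A4 G4.

D5 B4 A4 G4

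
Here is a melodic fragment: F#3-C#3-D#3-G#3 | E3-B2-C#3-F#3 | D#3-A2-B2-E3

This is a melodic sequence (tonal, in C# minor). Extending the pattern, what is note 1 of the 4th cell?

C#3

The unit is 4 notes. Position-1 pitches of the 3 shown cells: F#3, E3, D#3.
Each moves down a 2nd; the next is C#3.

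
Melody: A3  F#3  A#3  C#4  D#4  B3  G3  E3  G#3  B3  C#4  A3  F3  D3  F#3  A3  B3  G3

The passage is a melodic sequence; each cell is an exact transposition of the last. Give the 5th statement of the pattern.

Db3 Bb2 D3 F3 G3 Eb3

With a 6-note motive the entries are A3, G3, F3, each down a 2nd from the previous.
Extending down a 2nd: Eb3 → Db3.
So cell 5 is Db3 Bb2 D3 F3 G3 Eb3.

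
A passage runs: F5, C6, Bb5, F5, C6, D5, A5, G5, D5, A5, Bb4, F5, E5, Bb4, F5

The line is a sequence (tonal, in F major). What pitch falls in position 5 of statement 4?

D5

Grouping in 5s, the 5th note of each cell is C6, A5, F5.
From F5, down a 3rd gives D5.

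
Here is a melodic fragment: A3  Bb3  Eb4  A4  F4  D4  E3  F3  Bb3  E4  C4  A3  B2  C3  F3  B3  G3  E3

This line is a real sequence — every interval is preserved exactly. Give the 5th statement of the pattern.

C#2 D2 G2 C#3 A2 F#2

Taking 6-note groups, the heads are A3, E3, B2: the pattern moves down a 4th.
Carrying on: F#2 → C#2.
From C#2 the exact shape gives C#2 D2 G2 C#3 A2 F#2.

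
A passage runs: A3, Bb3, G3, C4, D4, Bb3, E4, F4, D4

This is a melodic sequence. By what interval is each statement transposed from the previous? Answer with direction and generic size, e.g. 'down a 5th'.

up a 3rd

With a 3-note motive the entries are A3, C4, E4, each up a 3rd from the previous.
From A3 to C4: up a 3rd.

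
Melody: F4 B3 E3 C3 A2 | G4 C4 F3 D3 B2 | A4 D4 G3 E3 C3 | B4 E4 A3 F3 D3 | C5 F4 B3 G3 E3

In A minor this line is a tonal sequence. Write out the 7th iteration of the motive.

E5 A4 D4 B3 G3

Unit = 5 notes; the statements start on F4, G4, A4, B4, C5, moving up a 2nd each time.
Extending up a 2nd: D5 → E5.
From E5 the diatonic shape gives E5 A4 D4 B3 G3.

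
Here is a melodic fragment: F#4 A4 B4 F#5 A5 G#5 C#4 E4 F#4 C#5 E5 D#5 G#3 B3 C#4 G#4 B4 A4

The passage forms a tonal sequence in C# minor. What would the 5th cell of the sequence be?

With a 6-note motive the entries are F#4, C#4, G#3, each down a 4th from the previous.
Carrying on: D#3 → A2.
Statement 5 starts on A2 and keeps the same diatonic contour: A2 C#3 D#3 A3 C#4 B3.

A2 C#3 D#3 A3 C#4 B3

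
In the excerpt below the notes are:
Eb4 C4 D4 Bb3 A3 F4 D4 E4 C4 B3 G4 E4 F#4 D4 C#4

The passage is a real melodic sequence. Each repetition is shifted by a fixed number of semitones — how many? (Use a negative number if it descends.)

2

The 5-note cells begin on Eb4, F4, G4 — each up a 2nd from the last.
Eb4 to F4 spans +2 semitones.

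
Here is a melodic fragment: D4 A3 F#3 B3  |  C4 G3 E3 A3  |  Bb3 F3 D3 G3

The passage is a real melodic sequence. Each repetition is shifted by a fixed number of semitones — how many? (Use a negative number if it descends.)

-2

The 4-note cells begin on D4, C4, Bb3 — each down a 2nd from the last.
D4→C4 is 60 − 62 = -2 semitones.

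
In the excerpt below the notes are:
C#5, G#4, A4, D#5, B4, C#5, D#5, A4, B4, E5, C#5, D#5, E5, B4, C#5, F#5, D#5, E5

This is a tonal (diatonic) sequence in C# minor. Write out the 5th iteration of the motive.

G#5 D#5 E5 A5 F#5 G#5

With a 6-note motive the entries are C#5, D#5, E5, each up a 2nd from the previous.
Extending up a 2nd: F#5 → G#5.
Statement 5 starts on G#5 and keeps the same diatonic contour: G#5 D#5 E5 A5 F#5 G#5.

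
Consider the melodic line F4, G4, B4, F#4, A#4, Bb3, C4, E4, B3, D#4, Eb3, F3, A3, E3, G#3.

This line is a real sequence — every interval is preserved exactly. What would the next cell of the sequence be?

Ab2 Bb2 D3 A2 C#3

With a 5-note motive the entries are F4, Bb3, Eb3, each down a 5th from the previous.
So cell 4 is Ab2 Bb2 D3 A2 C#3.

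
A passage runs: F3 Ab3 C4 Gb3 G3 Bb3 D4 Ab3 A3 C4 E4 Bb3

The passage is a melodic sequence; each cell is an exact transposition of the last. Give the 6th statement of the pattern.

D#4 F#4 A#4 E4

Taking 4-note groups, the heads are F3, G3, A3: the pattern moves up a 2nd.
Continuing the starts: B3 → C#4 → D#4.
From D#4 the exact shape gives D#4 F#4 A#4 E4.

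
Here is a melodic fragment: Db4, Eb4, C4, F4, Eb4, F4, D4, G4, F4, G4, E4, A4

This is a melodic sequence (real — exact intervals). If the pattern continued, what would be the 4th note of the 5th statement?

Grouping in 4s, the 4th note of each cell is F4, G4, A4.
Extending up a 2nd: B4 → C#5.

C#5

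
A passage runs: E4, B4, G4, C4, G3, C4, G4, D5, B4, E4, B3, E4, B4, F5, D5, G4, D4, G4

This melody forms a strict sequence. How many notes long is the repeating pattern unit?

There are 18 notes; a 6-note unit gives 3 cells:
E4 B4 G4 C4 G3 C4 | G4 D5 B4 E4 B3 E4 | B4 F5 D5 G4 D4 G4
Each cell is the previous one up a 3rd — so the unit is 6 notes.

6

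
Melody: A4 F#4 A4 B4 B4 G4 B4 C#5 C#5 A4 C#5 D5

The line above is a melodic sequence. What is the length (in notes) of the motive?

Try groups of 4 (3 cells in 12 notes):
A4 F#4 A4 B4 | B4 G4 B4 C#5 | C#5 A4 C#5 D5
That's a consistent up a 2nd shift per cell, and no other grouping gives one.

4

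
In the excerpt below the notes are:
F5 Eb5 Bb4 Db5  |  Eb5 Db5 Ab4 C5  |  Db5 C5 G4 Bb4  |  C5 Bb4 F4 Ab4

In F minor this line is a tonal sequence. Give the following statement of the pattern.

Bb4 Ab4 Eb4 G4

With a 4-note motive the entries are F5, Eb5, Db5, C5, each down a 2nd from the previous.
So cell 5 is Bb4 Ab4 Eb4 G4.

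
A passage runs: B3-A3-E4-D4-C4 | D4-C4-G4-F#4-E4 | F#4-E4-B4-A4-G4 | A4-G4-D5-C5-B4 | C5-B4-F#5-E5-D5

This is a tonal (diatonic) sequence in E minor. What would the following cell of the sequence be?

With a 5-note motive the entries are B3, D4, F#4, A4, C5, each up a 3rd from the previous.
Statement 6 starts on E5 and keeps the same diatonic contour: E5 D5 A5 G5 F#5.

E5 D5 A5 G5 F#5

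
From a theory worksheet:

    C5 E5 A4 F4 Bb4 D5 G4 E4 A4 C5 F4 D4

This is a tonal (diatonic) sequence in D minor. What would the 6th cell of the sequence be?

E4 G4 C4 A3

Taking 4-note groups, the heads are C5, Bb4, A4: the pattern moves down a 2nd.
Continuing the starts: G4 → F4 → E4.
So cell 6 is E4 G4 C4 A3.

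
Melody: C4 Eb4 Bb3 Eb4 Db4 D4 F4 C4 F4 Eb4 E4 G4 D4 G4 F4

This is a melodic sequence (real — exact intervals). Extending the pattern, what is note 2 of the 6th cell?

C#5

Grouping in 5s, the 2nd note of each cell is Eb4, F4, G4.
Carrying that up a 2nd forward: A4 → B4 → C#5.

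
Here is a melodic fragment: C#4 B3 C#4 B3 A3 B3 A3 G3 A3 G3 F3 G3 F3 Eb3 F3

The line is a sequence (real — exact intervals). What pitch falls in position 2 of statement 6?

Grouping in 3s, the 2nd note of each cell is B3, A3, G3, F3, Eb3.
Each moves down a 2nd; the next is Db3.

Db3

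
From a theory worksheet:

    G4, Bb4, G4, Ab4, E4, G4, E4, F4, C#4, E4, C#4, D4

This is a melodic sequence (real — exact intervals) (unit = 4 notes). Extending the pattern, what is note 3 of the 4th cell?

Grouping in 4s, the 3rd note of each cell is G4, E4, C#4.
Each moves down a 3rd; the next is A#3.

A#3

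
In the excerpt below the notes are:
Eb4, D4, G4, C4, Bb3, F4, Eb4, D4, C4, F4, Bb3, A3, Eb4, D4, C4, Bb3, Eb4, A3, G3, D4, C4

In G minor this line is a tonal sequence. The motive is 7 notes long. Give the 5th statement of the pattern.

A3 G3 C4 F3 Eb3 Bb3 A3

Unit = 7 notes; the statements start on Eb4, D4, C4, moving down a 2nd each time.
Carrying on: Bb3 → A3.
From A3 the diatonic shape gives A3 G3 C4 F3 Eb3 Bb3 A3.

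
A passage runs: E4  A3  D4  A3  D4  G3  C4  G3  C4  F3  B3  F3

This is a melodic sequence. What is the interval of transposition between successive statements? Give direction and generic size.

down a 2nd

Unit = 4 notes; the statements start on E4, D4, C4, moving down a 2nd each time.
E4 to D4 is down a 2nd.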